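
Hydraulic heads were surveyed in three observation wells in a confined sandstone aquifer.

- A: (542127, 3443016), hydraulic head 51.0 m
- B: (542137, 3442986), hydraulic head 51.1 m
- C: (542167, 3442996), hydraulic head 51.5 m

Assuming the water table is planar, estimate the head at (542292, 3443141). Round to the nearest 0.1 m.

Three-point gradient (reference A): Δ to B = (10, -30, +0.1), Δ to C = (40, -20, +0.5).
∂h/∂x = +0.01300, ∂h/∂y = +0.0010000 (det = 1000).
h(542292, 3443141) = 51.0 + (+0.01300)·(165) + (+0.0010000)·(125) = 51.0 +2.145 +0.125 = 53.270 m.

53.3 m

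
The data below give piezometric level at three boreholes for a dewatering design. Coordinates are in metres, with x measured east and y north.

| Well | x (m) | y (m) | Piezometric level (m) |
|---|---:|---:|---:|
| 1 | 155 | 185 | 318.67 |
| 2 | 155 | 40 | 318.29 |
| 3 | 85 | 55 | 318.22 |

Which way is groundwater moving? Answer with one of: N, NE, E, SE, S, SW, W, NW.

SW

Three-point gradient (reference 1): Δ to 2 = (0, -145, -0.38), Δ to 3 = (-70, -130, -0.45).
∂h/∂x = +0.001562, ∂h/∂y = +0.002621 (det = -10150).
Flow = −∇h = (-0.001562 east, -0.002621 north), which points southwest.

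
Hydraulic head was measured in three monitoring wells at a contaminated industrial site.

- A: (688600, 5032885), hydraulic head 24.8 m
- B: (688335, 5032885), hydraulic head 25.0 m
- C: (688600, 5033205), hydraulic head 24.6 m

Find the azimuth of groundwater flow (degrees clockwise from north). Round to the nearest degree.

050°

∂h/∂x = (25.0 − 24.8) / (688335 − 688600) = -0.0007547
∂h/∂y = (24.6 − 24.8) / (5033205 − 5032885) = -0.0006250
Flow direction (−∇h) has components (+0.0007547 E, +0.0006250 N).
Azimuth = atan2(E, N) = atan2(+0.0007547, +0.0006250) = 50.4° ≈ 050°.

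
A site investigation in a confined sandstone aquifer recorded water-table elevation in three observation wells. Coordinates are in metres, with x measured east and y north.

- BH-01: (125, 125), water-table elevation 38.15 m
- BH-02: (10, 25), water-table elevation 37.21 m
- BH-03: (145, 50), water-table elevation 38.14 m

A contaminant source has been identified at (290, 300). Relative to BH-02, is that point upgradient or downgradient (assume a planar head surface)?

Taking BH-01 as reference: BH-02−BH-01 = (-115, -100, -0.94); BH-03−BH-01 = (20, -75, -0.01).
Determinant of the coordinate differences = (-115)·(-75) − 20·(-100) = 10625.
∂h/∂x = [(-0.94)·(-75) − (-0.01)·(-100)] / 10625 = +0.006541
∂h/∂y = [(-115)·(-0.01) − 20·(-0.94)] / 10625 = +0.001878
Head at (290, 300) = 38.15 + (+0.006541)·(165) + (+0.001878)·(175) = 39.56 m.
That is higher than the 37.21 m at BH-02, so the point is upgradient.

upgradient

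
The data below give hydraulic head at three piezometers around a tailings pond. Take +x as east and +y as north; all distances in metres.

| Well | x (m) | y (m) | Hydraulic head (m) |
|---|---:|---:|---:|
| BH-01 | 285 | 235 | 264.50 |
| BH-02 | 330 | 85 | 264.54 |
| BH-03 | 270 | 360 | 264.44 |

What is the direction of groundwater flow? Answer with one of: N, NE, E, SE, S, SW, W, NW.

Taking BH-01 as reference: BH-02−BH-01 = (45, -150, +0.04); BH-03−BH-01 = (-15, 125, -0.06).
Solve a·Δx + b·Δy = Δh: det = 45·125 − (-15)·(-150) = 3375.
∂h/∂x = [(+0.04)·125 − (-0.06)·(-150)] / 3375 = -0.001185
∂h/∂y = [45·(-0.06) − (-15)·(+0.04)] / 3375 = -0.0006222
Flow = −∇h = (+0.001185 east, +0.0006222 north), which points northeast.

NE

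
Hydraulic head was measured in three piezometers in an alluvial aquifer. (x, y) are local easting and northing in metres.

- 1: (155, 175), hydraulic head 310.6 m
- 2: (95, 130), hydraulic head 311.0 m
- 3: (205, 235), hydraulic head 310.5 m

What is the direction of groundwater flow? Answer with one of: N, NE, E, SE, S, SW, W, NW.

With h = a·x + b·y + c and 1 as origin, the differences give:
  (-60)·a + (-45)·b = +0.4
  50·a + 60·b = -0.1
Eliminate b (×60 and ×(-45), subtract): -1350·a = 19.50 → a = ∂h/∂x = -0.01444
Back-substitute: b = ∂h/∂y = +0.01037.
Flow = −∇h = (+0.01444 east, -0.01037 north), which points southeast.

SE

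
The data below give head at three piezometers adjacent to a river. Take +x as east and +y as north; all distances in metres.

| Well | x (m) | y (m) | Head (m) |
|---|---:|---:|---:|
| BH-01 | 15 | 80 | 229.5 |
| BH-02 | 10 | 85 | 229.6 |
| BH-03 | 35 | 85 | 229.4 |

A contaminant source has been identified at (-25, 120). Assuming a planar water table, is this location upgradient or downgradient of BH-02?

upgradient

Taking BH-01 as reference: BH-02−BH-01 = (-5, 5, +0.1); BH-03−BH-01 = (20, 5, -0.1).
Determinant of the coordinate differences = (-5)·5 − 20·5 = -125.
∂h/∂x = [(+0.1)·5 − (-0.1)·5] / -125 = -0.008000
∂h/∂y = [(-5)·(-0.1) − 20·(+0.1)] / -125 = +0.01200
Head at (-25, 120) = 229.5 + (-0.008000)·(-40) + (+0.01200)·(40) = 230.30 m.
That is higher than the 229.6 m at BH-02, so the point is upgradient.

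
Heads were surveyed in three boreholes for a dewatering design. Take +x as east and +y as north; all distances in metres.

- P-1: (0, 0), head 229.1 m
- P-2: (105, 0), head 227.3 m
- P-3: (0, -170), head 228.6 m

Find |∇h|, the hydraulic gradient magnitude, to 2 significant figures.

0.017

∂h/∂x = (227.3 − 229.1) / (105 − 0) = -0.01714
∂h/∂y = (228.6 − 229.1) / (-170 − 0) = +0.002941
|∇h| = √(-0.01714² + 0.002941²) = 0.01739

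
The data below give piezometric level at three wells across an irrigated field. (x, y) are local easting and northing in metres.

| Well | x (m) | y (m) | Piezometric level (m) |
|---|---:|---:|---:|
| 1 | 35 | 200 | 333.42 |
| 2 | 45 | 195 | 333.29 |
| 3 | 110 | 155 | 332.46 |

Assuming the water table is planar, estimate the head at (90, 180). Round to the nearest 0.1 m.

332.7 m

Three-point gradient (reference 1): Δ to 2 = (10, -5, -0.13), Δ to 3 = (75, -45, -0.96).
∂h/∂x = -0.01400, ∂h/∂y = -0.002000 (det = -75).
h(90, 180) = 333.42 + (-0.01400)·(55) + (-0.002000)·(-20) = 333.42 -0.770 +0.040 = 332.690 m.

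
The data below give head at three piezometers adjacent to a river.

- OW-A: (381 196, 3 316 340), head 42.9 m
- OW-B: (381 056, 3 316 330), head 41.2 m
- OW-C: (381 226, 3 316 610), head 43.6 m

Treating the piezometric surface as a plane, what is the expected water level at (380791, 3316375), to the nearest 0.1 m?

38.1 m

Differences from OW-A: to OW-B (Δx, Δy, Δh) = (-140, -10, -1.7); to OW-C = (30, 270, +0.7).
Determinant of the coordinate differences = (-140)·270 − 30·(-10) = -37500.
∂h/∂x = [(-1.7)·270 − (+0.7)·(-10)] / -37500 = +0.01205
∂h/∂y = [(-140)·(+0.7) − 30·(-1.7)] / -37500 = +0.001253
h(380791, 3316375) = 42.9 + (+0.01205)·(-405) + (+0.001253)·(35) = 42.9 -4.882 +0.044 = 38.062 m.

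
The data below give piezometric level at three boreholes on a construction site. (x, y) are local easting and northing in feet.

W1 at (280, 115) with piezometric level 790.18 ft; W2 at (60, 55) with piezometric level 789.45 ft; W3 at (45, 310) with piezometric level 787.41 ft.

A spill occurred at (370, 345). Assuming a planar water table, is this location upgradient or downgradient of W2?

downgradient

Taking W1 as reference: W2−W1 = (-220, -60, -0.73); W3−W1 = (-235, 195, -2.77).
Determinant of the coordinate differences = (-220)·195 − (-235)·(-60) = -57000.
∂h/∂x = [(-0.73)·195 − (-2.77)·(-60)] / -57000 = +0.005413
∂h/∂y = [(-220)·(-2.77) − (-235)·(-0.73)] / -57000 = -0.007682
Head at (370, 345) = 790.18 + (+0.005413)·(90) + (-0.007682)·(230) = 788.90 ft.
That is lower than the 789.45 ft at W2, so the point is downgradient.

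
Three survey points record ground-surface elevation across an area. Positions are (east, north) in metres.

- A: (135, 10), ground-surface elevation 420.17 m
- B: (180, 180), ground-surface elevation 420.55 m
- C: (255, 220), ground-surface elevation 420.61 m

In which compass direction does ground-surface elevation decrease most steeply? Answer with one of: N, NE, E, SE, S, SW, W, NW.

With z = a·x + b·y + c and A as origin, the differences give:
  45·a + 170·b = +0.38
  120·a + 210·b = +0.44
Eliminate b (×210 and ×170, subtract): -10950·a = 5.000 → a = ∂z/∂x = -0.0004566
Back-substitute: b = ∂z/∂y = +0.002356.
Steepest decrease is along −∇f = (+0.0004566 E, -0.002356 N) → south.

S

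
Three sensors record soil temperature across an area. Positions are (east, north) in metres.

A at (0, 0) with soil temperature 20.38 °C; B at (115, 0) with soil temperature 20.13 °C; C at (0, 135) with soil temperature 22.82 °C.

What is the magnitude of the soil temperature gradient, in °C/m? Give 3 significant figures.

∂T/∂x = (20.13 − 20.38) / (115 − 0) = -0.002174
∂T/∂y = (22.82 − 20.38) / (135 − 0) = +0.01807
|∇f| = √(-0.002174² + 0.01807²) = 0.0182 °C/m

0.0182 °C/m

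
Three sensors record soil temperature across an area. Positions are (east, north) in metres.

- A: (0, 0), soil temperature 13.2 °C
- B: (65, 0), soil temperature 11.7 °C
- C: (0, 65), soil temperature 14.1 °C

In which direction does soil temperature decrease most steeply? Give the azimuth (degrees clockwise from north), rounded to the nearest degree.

∂T/∂x = (11.7 − 13.2) / (65 − 0) = -0.02308
∂T/∂y = (14.1 − 13.2) / (65 − 0) = +0.01385
Steepest decrease is along −∇f: components (+0.02308 E, -0.01385 N).
Azimuth = atan2(+0.02308, -0.01385) = 121.0° ≈ 121°.

121°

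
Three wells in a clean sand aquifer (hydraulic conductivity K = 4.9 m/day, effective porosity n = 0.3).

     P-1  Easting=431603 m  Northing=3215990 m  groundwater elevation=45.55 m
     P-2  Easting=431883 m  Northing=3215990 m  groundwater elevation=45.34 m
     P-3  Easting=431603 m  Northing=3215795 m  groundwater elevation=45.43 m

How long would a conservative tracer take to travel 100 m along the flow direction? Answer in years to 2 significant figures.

∂h/∂x = (45.34 − 45.55) / (431883 − 431603) = -0.0007500
∂h/∂y = (45.43 − 45.55) / (3215795 − 3215990) = +0.0006154
|∇h| = √(-0.0007500² + 0.0006154²) = 0.0009702
Seepage velocity v = K·i/n = 4.9 × 0.0009702 / 0.3 = 0.01585 m/day.
t = 100 / 0.01585 = 6309 days = 17.3 years.

17 years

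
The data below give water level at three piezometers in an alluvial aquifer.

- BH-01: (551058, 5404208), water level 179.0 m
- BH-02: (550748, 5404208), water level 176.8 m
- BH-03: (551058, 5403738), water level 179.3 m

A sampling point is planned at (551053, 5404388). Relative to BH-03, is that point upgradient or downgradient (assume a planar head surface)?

∂h/∂x = (176.8 − 179.0) / (550748 − 551058) = +0.007097
∂h/∂y = (179.3 − 179.0) / (5403738 − 5404208) = -0.0006383
Head at (551053, 5404388) = 179.0 + (+0.007097)·(-5) + (-0.0006383)·(180) = 178.85 m.
That is lower than the 179.3 m at BH-03, so the point is downgradient.

downgradient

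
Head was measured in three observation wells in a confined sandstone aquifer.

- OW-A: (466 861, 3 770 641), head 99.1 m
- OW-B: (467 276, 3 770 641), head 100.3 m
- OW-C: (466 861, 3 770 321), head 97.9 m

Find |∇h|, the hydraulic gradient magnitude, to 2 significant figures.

∂h/∂x = (100.3 − 99.1) / (467276 − 466861) = +0.002892
∂h/∂y = (97.9 − 99.1) / (3770321 − 3770641) = +0.003750
|∇h| = √(0.002892² + 0.003750²) = 0.004736

0.0047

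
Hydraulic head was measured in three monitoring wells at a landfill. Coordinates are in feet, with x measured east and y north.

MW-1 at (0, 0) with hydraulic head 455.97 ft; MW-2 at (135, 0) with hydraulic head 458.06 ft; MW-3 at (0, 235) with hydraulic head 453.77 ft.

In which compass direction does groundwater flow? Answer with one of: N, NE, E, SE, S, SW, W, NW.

∂h/∂x = (458.06 − 455.97) / (135 − 0) = +0.01548
∂h/∂y = (453.77 − 455.97) / (235 − 0) = -0.009362
Flow = −∇h = (-0.01548 east, +0.009362 north), which points northwest.

NW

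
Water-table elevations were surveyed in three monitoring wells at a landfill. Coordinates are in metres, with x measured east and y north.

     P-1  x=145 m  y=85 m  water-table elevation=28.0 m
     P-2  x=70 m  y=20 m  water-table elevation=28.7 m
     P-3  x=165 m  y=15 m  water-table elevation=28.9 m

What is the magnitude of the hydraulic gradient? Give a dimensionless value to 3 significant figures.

Differences from P-1: to P-2 (Δx, Δy, Δh) = (-75, -65, +0.7); to P-3 = (20, -70, +0.9).
Solve a·Δx + b·Δy = Δh: det = (-75)·(-70) − 20·(-65) = 6550.
∂h/∂x = [(+0.7)·(-70) − (+0.9)·(-65)] / 6550 = +0.001450
∂h/∂y = [(-75)·(+0.9) − 20·(+0.7)] / 6550 = -0.01244
|∇h| = √(0.001450² + -0.01244²) = 0.01252

0.0125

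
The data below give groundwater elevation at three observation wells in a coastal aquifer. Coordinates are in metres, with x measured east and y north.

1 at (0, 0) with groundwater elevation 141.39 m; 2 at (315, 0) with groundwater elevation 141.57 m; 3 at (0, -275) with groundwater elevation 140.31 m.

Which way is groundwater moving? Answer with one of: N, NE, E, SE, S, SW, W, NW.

S

∂h/∂x = (141.57 − 141.39) / (315 − 0) = +0.0005714
∂h/∂y = (140.31 − 141.39) / (-275 − 0) = +0.003927
Flow = −∇h = (-0.0005714 east, -0.003927 north), which points south.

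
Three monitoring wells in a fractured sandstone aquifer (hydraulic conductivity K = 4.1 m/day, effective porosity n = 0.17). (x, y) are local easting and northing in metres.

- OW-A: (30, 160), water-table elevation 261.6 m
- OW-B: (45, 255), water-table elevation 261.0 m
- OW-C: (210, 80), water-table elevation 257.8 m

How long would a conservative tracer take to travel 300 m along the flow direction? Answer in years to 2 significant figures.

1.5 years

Taking OW-A as reference: OW-B−OW-A = (15, 95, -0.6); OW-C−OW-A = (180, -80, -3.8).
Solve a·Δx + b·Δy = Δh: det = 15·(-80) − 180·95 = -18300.
∂h/∂x = [(-0.6)·(-80) − (-3.8)·95] / -18300 = -0.02235
∂h/∂y = [15·(-3.8) − 180·(-0.6)] / -18300 = -0.002787
|∇h| = √(-0.02235² + -0.002787²) = 0.02252
Seepage velocity v = K·i/n = 4.1 × 0.02252 / 0.17 = 0.5431 m/day.
t = 300 / 0.5431 = 552.4 days = 1.51 years.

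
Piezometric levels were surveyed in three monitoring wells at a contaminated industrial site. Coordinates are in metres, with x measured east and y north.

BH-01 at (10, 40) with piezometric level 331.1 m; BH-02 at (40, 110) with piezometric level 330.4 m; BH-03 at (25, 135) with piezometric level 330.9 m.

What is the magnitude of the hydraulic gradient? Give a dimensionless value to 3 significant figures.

0.0293

Taking BH-01 as reference: BH-02−BH-01 = (30, 70, -0.7); BH-03−BH-01 = (15, 95, -0.2).
Determinant of the coordinate differences = 30·95 − 15·70 = 1800.
∂h/∂x = [(-0.7)·95 − (-0.2)·70] / 1800 = -0.02917
∂h/∂y = [30·(-0.2) − 15·(-0.7)] / 1800 = +0.002500
|∇h| = √(-0.02917² + 0.002500²) = 0.02928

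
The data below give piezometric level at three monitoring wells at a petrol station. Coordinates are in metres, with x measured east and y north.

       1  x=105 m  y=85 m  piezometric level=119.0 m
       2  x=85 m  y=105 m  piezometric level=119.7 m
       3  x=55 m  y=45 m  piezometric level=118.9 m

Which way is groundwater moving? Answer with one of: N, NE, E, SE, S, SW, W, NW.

Taking 1 as reference: 2−1 = (-20, 20, +0.7); 3−1 = (-50, -40, -0.1).
Determinant of the coordinate differences = (-20)·(-40) − (-50)·20 = 1800.
∂h/∂x = [(+0.7)·(-40) − (-0.1)·20] / 1800 = -0.01444
∂h/∂y = [(-20)·(-0.1) − (-50)·(+0.7)] / 1800 = +0.02056
Flow = −∇h = (+0.01444 east, -0.02056 north), which points southeast.

SE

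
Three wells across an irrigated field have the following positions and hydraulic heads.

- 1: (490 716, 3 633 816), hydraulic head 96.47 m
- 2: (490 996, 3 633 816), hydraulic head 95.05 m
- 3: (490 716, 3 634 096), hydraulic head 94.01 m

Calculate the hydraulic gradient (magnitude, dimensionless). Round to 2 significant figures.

∂h/∂x = (95.05 − 96.47) / (490996 − 490716) = -0.005071
∂h/∂y = (94.01 − 96.47) / (3634096 − 3633816) = -0.008786
|∇h| = √(-0.005071² + -0.008786²) = 0.01014

0.010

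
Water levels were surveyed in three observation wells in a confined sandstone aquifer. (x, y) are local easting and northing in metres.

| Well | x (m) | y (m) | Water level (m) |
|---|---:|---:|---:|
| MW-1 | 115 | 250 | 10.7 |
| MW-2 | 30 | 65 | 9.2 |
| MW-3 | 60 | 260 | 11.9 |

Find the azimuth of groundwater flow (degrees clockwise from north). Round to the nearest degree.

132°

Taking MW-1 as reference: MW-2−MW-1 = (-85, -185, -1.5); MW-3−MW-1 = (-55, 10, +1.2).
Solve a·Δx + b·Δy = Δh: det = (-85)·10 − (-55)·(-185) = -11025.
∂h/∂x = [(-1.5)·10 − (+1.2)·(-185)] / -11025 = -0.01878
∂h/∂y = [(-85)·(+1.2) − (-55)·(-1.5)] / -11025 = +0.01673
Flow direction (−∇h) has components (+0.01878 E, -0.01673 N).
Azimuth = atan2(E, N) = atan2(+0.01878, -0.01673) = 131.7° ≈ 132°.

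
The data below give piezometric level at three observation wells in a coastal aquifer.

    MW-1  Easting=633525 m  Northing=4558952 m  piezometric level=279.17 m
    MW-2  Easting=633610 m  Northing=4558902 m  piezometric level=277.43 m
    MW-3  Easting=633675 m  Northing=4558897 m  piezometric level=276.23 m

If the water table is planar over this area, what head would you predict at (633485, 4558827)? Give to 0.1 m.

With h = a·x + b·y + c and MW-1 as origin, the differences give:
  85·a + (-50)·b = -1.74
  150·a + (-55)·b = -2.94
Eliminate b (×(-55) and ×(-50), subtract): 2825·a = -51.300 → a = ∂h/∂x = -0.01816
Back-substitute: b = ∂h/∂y = +0.003929.
h(633485, 4558827) = 279.17 + (-0.01816)·(-40) + (+0.003929)·(-125) = 279.17 +0.726 -0.491 = 279.405 m.

279.4 m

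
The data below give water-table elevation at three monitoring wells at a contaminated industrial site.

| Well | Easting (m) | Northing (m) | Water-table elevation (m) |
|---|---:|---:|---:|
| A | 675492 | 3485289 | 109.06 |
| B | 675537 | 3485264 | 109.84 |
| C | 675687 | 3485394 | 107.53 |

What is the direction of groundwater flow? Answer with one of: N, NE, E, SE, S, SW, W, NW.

N

Taking A as reference: B−A = (45, -25, +0.78); C−A = (195, 105, -1.53).
Solve a·Δx + b·Δy = Δh: det = 45·105 − 195·(-25) = 9600.
∂h/∂x = [(+0.78)·105 − (-1.53)·(-25)] / 9600 = +0.004547
∂h/∂y = [45·(-1.53) − 195·(+0.78)] / 9600 = -0.02302
Flow = −∇h = (-0.004547 east, +0.02302 north), which points north.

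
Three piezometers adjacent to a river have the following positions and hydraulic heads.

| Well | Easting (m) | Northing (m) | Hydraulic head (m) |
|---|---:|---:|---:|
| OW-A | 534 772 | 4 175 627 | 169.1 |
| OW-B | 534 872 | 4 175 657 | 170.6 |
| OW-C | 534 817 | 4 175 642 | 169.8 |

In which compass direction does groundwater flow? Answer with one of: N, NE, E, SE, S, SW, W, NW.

SW

Taking OW-A as reference: OW-B−OW-A = (100, 30, +1.5); OW-C−OW-A = (45, 15, +0.7).
Solve a·Δx + b·Δy = Δh: det = 100·15 − 45·30 = 150.
∂h/∂x = [(+1.5)·15 − (+0.7)·30] / 150 = +0.010000
∂h/∂y = [100·(+0.7) − 45·(+1.5)] / 150 = +0.01667
Flow = −∇h = (-0.010000 east, -0.01667 north), which points southwest.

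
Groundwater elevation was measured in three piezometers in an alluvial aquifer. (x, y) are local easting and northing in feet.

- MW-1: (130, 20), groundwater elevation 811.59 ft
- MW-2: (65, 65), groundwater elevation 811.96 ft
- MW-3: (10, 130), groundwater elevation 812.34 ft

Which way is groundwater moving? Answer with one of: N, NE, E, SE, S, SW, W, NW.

SE

With h = a·x + b·y + c and MW-1 as origin, the differences give:
  (-65)·a + 45·b = +0.37
  (-120)·a + 110·b = +0.75
Eliminate b (×110 and ×45, subtract): -1750·a = 6.950 → a = ∂h/∂x = -0.003971
Back-substitute: b = ∂h/∂y = +0.002486.
Flow = −∇h = (+0.003971 east, -0.002486 north), which points southeast.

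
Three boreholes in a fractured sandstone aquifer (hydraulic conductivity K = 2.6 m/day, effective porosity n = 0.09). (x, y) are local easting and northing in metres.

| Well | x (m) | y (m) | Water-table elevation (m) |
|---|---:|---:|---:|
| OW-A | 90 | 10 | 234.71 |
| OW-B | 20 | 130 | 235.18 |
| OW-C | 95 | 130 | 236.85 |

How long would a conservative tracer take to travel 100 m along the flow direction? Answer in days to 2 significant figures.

120 days

With h = a·x + b·y + c and OW-A as origin, the differences give:
  (-70)·a + 120·b = +0.47
  5·a + 120·b = +2.14
Eliminate b (×120 and ×120, subtract): -9000·a = -200.400 → a = ∂h/∂x = +0.02227
Back-substitute: b = ∂h/∂y = +0.01691.
|∇h| = √(0.02227² + 0.01691²) = 0.02796
Seepage velocity v = K·i/n = 2.6 × 0.02796 / 0.09 = 0.8077 m/day.
t = 100 / 0.8077 = 123.8 days.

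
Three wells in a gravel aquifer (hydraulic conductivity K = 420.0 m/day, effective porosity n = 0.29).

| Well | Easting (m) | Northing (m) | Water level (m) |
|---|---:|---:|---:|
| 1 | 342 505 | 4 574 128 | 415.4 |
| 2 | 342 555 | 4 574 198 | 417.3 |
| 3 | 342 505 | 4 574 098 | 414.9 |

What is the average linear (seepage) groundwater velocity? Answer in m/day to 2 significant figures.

32 m/day

With h = a·x + b·y + c and 1 as origin, the differences give:
  50·a + 70·b = +1.9
  0·a + (-30)·b = -0.5
Eliminate b (×(-30) and ×70, subtract): -1500·a = -22.00 → a = ∂h/∂x = +0.01467
Back-substitute: b = ∂h/∂y = +0.01667.
|∇h| = √(0.01467² + 0.01667²) = 0.02221
Seepage velocity v = K·i/n = 420.0 × 0.02221 / 0.29 = 32.17 m/day.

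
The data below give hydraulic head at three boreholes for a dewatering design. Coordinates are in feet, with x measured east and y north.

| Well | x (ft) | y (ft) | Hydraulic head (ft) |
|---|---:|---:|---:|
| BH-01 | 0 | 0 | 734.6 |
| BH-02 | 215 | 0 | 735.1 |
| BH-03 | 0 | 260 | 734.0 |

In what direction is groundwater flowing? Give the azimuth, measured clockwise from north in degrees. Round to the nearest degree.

∂h/∂x = (735.1 − 734.6) / (215 − 0) = +0.002326
∂h/∂y = (734.0 − 734.6) / (260 − 0) = -0.002308
Flow direction (−∇h) has components (-0.002326 E, +0.002308 N).
Azimuth = atan2(E, N) = atan2(-0.002326, +0.002308) = 314.8° ≈ 315°.

315°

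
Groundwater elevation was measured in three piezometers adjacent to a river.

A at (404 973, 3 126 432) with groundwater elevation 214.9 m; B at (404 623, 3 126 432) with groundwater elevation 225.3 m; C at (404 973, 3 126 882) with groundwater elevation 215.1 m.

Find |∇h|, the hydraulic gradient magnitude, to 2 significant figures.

∂h/∂x = (225.3 − 214.9) / (404623 − 404973) = -0.02971
∂h/∂y = (215.1 − 214.9) / (3126882 − 3126432) = +0.0004444
|∇h| = √(-0.02971² + 0.0004444²) = 0.02971

0.030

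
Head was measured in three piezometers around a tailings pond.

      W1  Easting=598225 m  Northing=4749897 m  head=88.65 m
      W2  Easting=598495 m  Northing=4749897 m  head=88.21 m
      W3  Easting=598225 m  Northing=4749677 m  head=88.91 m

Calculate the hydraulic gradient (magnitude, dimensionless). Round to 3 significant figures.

∂h/∂x = (88.21 − 88.65) / (598495 − 598225) = -0.001630
∂h/∂y = (88.91 − 88.65) / (4749677 − 4749897) = -0.001182
|∇h| = √(-0.001630² + -0.001182²) = 0.002013

0.00201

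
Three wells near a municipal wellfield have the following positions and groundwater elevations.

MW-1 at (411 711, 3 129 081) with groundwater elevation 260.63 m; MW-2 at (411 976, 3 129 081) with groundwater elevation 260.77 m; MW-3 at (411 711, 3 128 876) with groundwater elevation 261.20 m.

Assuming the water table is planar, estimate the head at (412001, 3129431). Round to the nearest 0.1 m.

∂h/∂x = (260.77 − 260.63) / (411976 − 411711) = +0.0005283
∂h/∂y = (261.20 − 260.63) / (3128876 − 3129081) = -0.002780
h(412001, 3129431) = 260.63 + (+0.0005283)·(290) + (-0.002780)·(350) = 260.63 +0.153 -0.973 = 259.810 m.

259.8 m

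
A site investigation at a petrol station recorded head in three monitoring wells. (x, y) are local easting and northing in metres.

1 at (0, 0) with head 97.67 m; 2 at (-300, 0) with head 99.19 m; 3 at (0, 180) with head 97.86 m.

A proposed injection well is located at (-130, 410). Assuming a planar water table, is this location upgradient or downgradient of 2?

downgradient

∂h/∂x = (99.19 − 97.67) / (-300 − 0) = -0.005067
∂h/∂y = (97.86 − 97.67) / (180 − 0) = +0.001056
Head at (-130, 410) = 97.67 + (-0.005067)·(-130) + (+0.001056)·(410) = 98.76 m.
That is lower than the 99.19 m at 2, so the point is downgradient.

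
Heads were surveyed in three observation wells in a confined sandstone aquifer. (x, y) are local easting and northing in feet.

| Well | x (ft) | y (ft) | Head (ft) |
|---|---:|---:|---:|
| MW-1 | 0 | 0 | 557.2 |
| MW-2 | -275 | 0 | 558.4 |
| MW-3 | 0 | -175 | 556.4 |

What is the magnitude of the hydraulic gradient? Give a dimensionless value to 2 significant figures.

∂h/∂x = (558.4 − 557.2) / (-275 − 0) = -0.004364
∂h/∂y = (556.4 − 557.2) / (-175 − 0) = +0.004571
|∇h| = √(-0.004364² + 0.004571²) = 0.00632

0.0063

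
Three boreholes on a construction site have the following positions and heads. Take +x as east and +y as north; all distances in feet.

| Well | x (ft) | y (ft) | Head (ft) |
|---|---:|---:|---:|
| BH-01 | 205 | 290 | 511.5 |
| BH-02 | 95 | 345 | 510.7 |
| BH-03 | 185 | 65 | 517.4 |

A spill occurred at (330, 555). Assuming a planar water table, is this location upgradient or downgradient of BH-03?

Differences from BH-01: to BH-02 (Δx, Δy, Δh) = (-110, 55, -0.8); to BH-03 = (-20, -225, +5.9).
Solve a·Δx + b·Δy = Δh: det = (-110)·(-225) − (-20)·55 = 25850.
∂h/∂x = [(-0.8)·(-225) − (+5.9)·55] / 25850 = -0.005590
∂h/∂y = [(-110)·(+5.9) − (-20)·(-0.8)] / 25850 = -0.02573
Head at (330, 555) = 511.5 + (-0.005590)·(125) + (-0.02573)·(265) = 503.98 ft.
That is lower than the 517.4 ft at BH-03, so the point is downgradient.

downgradient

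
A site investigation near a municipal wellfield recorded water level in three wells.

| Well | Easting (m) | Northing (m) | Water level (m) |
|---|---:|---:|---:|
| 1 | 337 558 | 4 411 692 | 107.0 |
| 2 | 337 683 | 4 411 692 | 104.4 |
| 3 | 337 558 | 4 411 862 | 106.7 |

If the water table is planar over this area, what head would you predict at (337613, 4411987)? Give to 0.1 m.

105.3 m

∂h/∂x = (104.4 − 107.0) / (337683 − 337558) = -0.02080
∂h/∂y = (106.7 − 107.0) / (4411862 − 4411692) = -0.001765
h(337613, 4411987) = 107.0 + (-0.02080)·(55) + (-0.001765)·(295) = 107.0 -1.144 -0.521 = 105.335 m.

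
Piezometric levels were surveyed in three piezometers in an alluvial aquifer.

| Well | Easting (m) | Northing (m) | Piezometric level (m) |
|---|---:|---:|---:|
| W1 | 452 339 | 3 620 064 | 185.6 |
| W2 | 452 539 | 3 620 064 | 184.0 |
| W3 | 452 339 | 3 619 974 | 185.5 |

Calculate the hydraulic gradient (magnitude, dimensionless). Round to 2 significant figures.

∂h/∂x = (184.0 − 185.6) / (452539 − 452339) = -0.008000
∂h/∂y = (185.5 − 185.6) / (3619974 − 3620064) = +0.001111
|∇h| = √(-0.008000² + 0.001111²) = 0.008077

0.0081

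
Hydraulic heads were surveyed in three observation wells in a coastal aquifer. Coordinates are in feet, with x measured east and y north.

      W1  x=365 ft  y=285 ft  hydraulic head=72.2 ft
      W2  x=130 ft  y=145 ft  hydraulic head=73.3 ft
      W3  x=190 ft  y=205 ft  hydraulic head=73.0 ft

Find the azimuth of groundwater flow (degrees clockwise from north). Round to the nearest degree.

079°

With h = a·x + b·y + c and W1 as origin, the differences give:
  (-235)·a + (-140)·b = +1.1
  (-175)·a + (-80)·b = +0.8
Eliminate b (×(-80) and ×(-140), subtract): -5700·a = 24.00 → a = ∂h/∂x = -0.004211
Back-substitute: b = ∂h/∂y = -0.0007895.
Flow direction (−∇h) has components (+0.004211 E, +0.0007895 N).
Azimuth = atan2(E, N) = atan2(+0.004211, +0.0007895) = 79.4° ≈ 079°.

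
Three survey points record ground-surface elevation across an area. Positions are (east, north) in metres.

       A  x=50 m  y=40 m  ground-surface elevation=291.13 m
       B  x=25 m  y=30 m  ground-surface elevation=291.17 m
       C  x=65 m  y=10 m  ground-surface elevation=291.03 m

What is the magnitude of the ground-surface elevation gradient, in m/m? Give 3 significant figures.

0.00323 m/m

Three-point gradient (reference A): Δ to B = (-25, -10, +0.04), Δ to C = (15, -30, -0.10).
∂z/∂x = -0.002444, ∂z/∂y = +0.002111 (det = 900).
|∇f| = √(-0.002444² + 0.002111²) = 0.003229 m/m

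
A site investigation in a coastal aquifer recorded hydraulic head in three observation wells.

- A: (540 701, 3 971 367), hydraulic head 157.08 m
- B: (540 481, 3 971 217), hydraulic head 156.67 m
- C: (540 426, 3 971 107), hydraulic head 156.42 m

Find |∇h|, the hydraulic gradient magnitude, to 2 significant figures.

Taking A as reference: B−A = (-220, -150, -0.41); C−A = (-275, -260, -0.66).
Solve a·Δx + b·Δy = Δh: det = (-220)·(-260) − (-275)·(-150) = 15950.
∂h/∂x = [(-0.41)·(-260) − (-0.66)·(-150)] / 15950 = +0.0004765
∂h/∂y = [(-220)·(-0.66) − (-275)·(-0.41)] / 15950 = +0.002034
|∇h| = √(0.0004765² + 0.002034²) = 0.002089

0.0021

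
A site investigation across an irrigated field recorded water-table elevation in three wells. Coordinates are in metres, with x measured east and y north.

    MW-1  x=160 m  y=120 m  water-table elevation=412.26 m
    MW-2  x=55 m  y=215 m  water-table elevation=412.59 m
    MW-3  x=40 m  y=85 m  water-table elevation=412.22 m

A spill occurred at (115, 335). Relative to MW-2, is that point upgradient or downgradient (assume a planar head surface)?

upgradient

With h = a·x + b·y + c and MW-1 as origin, the differences give:
  (-105)·a + 95·b = +0.33
  (-120)·a + (-35)·b = -0.04
Eliminate b (×(-35) and ×95, subtract): 15075·a = -7.750 → a = ∂h/∂x = -0.0005141
Back-substitute: b = ∂h/∂y = +0.002905.
Head at (115, 335) = 412.26 + (-0.0005141)·(-45) + (+0.002905)·(215) = 412.91 m.
That is higher than the 412.59 m at MW-2, so the point is upgradient.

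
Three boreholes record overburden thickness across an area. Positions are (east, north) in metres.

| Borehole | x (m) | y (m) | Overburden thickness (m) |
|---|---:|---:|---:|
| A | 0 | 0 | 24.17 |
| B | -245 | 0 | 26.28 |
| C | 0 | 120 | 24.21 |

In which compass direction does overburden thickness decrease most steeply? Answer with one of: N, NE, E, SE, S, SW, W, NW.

E

∂d/∂x = (26.28 − 24.17) / (-245 − 0) = -0.008612
∂d/∂y = (24.21 − 24.17) / (120 − 0) = +0.0003333
Steepest decrease is along −∇f = (+0.008612 E, -0.0003333 N) → east.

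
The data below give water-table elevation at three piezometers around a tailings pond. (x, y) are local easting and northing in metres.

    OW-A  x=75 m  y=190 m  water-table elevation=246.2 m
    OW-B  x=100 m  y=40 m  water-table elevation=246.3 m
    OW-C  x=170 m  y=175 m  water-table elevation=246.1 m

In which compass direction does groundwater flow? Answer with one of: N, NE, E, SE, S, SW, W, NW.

Taking OW-A as reference: OW-B−OW-A = (25, -150, +0.1); OW-C−OW-A = (95, -15, -0.1).
Solve a·Δx + b·Δy = Δh: det = 25·(-15) − 95·(-150) = 13875.
∂h/∂x = [(+0.1)·(-15) − (-0.1)·(-150)] / 13875 = -0.001189
∂h/∂y = [25·(-0.1) − 95·(+0.1)] / 13875 = -0.0008649
Flow = −∇h = (+0.001189 east, +0.0008649 north), which points northeast.

NE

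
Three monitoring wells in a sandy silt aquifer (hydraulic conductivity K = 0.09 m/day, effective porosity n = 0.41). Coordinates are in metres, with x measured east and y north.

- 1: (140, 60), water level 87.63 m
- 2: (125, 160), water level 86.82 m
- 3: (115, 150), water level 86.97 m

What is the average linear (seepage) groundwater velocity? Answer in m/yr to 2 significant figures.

Differences from 1: to 2 (Δx, Δy, Δh) = (-15, 100, -0.81); to 3 = (-25, 90, -0.66).
Determinant of the coordinate differences = (-15)·90 − (-25)·100 = 1150.
∂h/∂x = [(-0.81)·90 − (-0.66)·100] / 1150 = -0.006000
∂h/∂y = [(-15)·(-0.66) − (-25)·(-0.81)] / 1150 = -0.009000
|∇h| = √(-0.006000² + -0.009000²) = 0.01082
Seepage velocity v = K·i/n = 0.09 × 0.01082 / 0.41 = 0.002375 m/day = 0.8675 m/yr.

0.87 m/yr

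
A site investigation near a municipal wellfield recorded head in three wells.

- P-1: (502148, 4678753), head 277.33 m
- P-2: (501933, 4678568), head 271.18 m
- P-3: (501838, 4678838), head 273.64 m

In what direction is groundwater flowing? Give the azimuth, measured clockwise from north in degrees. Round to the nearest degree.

227°

Differences from P-1: to P-2 (Δx, Δy, Δh) = (-215, -185, -6.15); to P-3 = (-310, 85, -3.69).
Solve a·Δx + b·Δy = Δh: det = (-215)·85 − (-310)·(-185) = -75625.
∂h/∂x = [(-6.15)·85 − (-3.69)·(-185)] / -75625 = +0.01594
∂h/∂y = [(-215)·(-3.69) − (-310)·(-6.15)] / -75625 = +0.01472
Flow direction (−∇h) has components (-0.01594 E, -0.01472 N).
Azimuth = atan2(E, N) = atan2(-0.01594, -0.01472) = 227.3° ≈ 227°.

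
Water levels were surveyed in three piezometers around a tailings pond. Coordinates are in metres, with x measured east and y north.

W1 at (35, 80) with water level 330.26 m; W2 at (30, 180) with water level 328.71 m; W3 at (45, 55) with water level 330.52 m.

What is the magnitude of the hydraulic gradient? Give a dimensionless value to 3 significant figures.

0.0218

With h = a·x + b·y + c and W1 as origin, the differences give:
  (-5)·a + 100·b = -1.55
  10·a + (-25)·b = +0.26
Eliminate b (×(-25) and ×100, subtract): -875·a = 12.750 → a = ∂h/∂x = -0.01457
Back-substitute: b = ∂h/∂y = -0.01623.
|∇h| = √(-0.01457² + -0.01623²) = 0.02181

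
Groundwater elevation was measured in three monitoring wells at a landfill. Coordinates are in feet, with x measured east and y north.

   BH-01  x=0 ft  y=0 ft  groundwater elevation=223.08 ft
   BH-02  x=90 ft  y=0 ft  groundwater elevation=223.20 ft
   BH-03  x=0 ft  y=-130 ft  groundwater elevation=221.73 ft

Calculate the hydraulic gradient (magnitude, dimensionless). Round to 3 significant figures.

0.0105

∂h/∂x = (223.20 − 223.08) / (90 − 0) = +0.001333
∂h/∂y = (221.73 − 223.08) / (-130 − 0) = +0.01038
|∇h| = √(0.001333² + 0.01038²) = 0.01047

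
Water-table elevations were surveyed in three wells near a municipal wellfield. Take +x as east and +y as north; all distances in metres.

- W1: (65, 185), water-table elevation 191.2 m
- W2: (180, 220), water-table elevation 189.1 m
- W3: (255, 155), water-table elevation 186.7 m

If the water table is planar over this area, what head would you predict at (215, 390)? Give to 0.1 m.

190.3 m

Taking W1 as reference: W2−W1 = (115, 35, -2.1); W3−W1 = (190, -30, -4.5).
Solve a·Δx + b·Δy = Δh: det = 115·(-30) − 190·35 = -10100.
∂h/∂x = [(-2.1)·(-30) − (-4.5)·35] / -10100 = -0.02183
∂h/∂y = [115·(-4.5) − 190·(-2.1)] / -10100 = +0.01173
h(215, 390) = 191.2 + (-0.02183)·(150) + (+0.01173)·(205) = 191.2 -3.275 +2.405 = 190.330 m.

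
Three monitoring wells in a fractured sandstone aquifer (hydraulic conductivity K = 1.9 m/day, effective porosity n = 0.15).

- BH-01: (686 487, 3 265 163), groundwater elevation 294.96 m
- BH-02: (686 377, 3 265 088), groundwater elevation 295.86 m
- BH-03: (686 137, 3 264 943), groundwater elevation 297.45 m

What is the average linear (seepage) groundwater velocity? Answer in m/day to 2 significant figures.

0.26 m/day

Differences from BH-01: to BH-02 (Δx, Δy, Δh) = (-110, -75, +0.90); to BH-03 = (-350, -220, +2.49).
Solve a·Δx + b·Δy = Δh: det = (-110)·(-220) − (-350)·(-75) = -2050.
∂h/∂x = [(+0.90)·(-220) − (+2.49)·(-75)] / -2050 = +0.005488
∂h/∂y = [(-110)·(+2.49) − (-350)·(+0.90)] / -2050 = -0.02005
|∇h| = √(0.005488² + -0.02005²) = 0.02079
Seepage velocity v = K·i/n = 1.9 × 0.02079 / 0.15 = 0.2633 m/day.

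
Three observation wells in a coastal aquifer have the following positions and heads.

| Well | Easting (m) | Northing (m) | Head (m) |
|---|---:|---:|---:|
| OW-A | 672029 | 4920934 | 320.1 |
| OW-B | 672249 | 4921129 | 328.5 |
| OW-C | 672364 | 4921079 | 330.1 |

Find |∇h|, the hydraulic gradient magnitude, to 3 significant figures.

0.0286

Taking OW-A as reference: OW-B−OW-A = (220, 195, +8.4); OW-C−OW-A = (335, 145, +10.0).
Determinant of the coordinate differences = 220·145 − 335·195 = -33425.
∂h/∂x = [(+8.4)·145 − (+10.0)·195] / -33425 = +0.02190
∂h/∂y = [220·(+10.0) − 335·(+8.4)] / -33425 = +0.01837
|∇h| = √(0.02190² + 0.01837²) = 0.02858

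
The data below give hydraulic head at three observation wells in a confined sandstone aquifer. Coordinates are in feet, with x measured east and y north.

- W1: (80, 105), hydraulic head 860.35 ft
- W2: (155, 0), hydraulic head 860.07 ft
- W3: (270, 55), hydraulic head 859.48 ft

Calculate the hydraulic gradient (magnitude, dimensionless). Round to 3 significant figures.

Three-point gradient (reference W1): Δ to W2 = (75, -105, -0.28), Δ to W3 = (190, -50, -0.87).
∂h/∂x = -0.004775, ∂h/∂y = -0.0007438 (det = 16200).
|∇h| = √(-0.004775² + -0.0007438²) = 0.004833

0.00483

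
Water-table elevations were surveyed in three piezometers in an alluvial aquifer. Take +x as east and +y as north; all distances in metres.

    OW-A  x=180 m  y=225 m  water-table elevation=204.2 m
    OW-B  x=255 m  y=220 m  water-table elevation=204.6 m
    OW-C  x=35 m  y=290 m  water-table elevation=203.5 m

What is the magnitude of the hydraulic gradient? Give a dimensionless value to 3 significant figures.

0.00558

Three-point gradient (reference OW-A): Δ to OW-B = (75, -5, +0.4), Δ to OW-C = (-145, 65, -0.7).
∂h/∂x = +0.005422, ∂h/∂y = +0.001325 (det = 4150).
|∇h| = √(0.005422² + 0.001325²) = 0.005582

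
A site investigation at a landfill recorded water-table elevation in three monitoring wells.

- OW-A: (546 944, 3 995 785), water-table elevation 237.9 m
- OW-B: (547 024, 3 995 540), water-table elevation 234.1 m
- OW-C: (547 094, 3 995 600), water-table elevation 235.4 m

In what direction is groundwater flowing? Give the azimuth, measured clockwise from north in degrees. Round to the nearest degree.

Taking OW-A as reference: OW-B−OW-A = (80, -245, -3.8); OW-C−OW-A = (150, -185, -2.5).
Determinant of the coordinate differences = 80·(-185) − 150·(-245) = 21950.
∂h/∂x = [(-3.8)·(-185) − (-2.5)·(-245)] / 21950 = +0.004123
∂h/∂y = [80·(-2.5) − 150·(-3.8)] / 21950 = +0.01686
Flow direction (−∇h) has components (-0.004123 E, -0.01686 N).
Azimuth = atan2(E, N) = atan2(-0.004123, -0.01686) = 193.7° ≈ 194°.

194°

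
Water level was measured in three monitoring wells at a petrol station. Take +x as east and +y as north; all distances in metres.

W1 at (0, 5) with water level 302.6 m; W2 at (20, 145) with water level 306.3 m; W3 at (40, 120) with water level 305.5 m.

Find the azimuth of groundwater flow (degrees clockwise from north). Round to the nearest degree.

168°

Differences from W1: to W2 (Δx, Δy, Δh) = (20, 140, +3.7); to W3 = (40, 115, +2.9).
Solve a·Δx + b·Δy = Δh: det = 20·115 − 40·140 = -3300.
∂h/∂x = [(+3.7)·115 − (+2.9)·140] / -3300 = -0.005909
∂h/∂y = [20·(+2.9) − 40·(+3.7)] / -3300 = +0.02727
Flow direction (−∇h) has components (+0.005909 E, -0.02727 N).
Azimuth = atan2(E, N) = atan2(+0.005909, -0.02727) = 167.8° ≈ 168°.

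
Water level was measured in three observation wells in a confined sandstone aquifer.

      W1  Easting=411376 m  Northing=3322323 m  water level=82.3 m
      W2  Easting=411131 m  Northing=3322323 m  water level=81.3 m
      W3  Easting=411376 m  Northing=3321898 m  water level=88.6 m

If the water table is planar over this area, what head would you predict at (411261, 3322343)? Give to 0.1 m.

∂h/∂x = (81.3 − 82.3) / (411131 − 411376) = +0.004082
∂h/∂y = (88.6 − 82.3) / (3321898 − 3322323) = -0.01482
h(411261, 3322343) = 82.3 + (+0.004082)·(-115) + (-0.01482)·(20) = 82.3 -0.469 -0.296 = 81.534 m.

81.5 m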